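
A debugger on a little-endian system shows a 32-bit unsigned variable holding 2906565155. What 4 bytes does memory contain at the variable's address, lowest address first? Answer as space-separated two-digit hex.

23 AA 3E AD

2906565155 in hexadecimal, padded to 32 bits, is 0xAD3EAA23.
Split into bytes (most-significant first): AD 3E AA 23.
In little-endian order the low byte comes first in memory.
So at ascending addresses the bytes are 23 AA 3E AD.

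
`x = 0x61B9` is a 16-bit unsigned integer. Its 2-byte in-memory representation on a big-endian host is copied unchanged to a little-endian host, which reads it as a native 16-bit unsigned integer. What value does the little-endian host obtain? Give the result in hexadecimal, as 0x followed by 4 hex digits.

0xB961

Stored big-endian, the bytes at ascending addresses are 61 B9.
Read back as little-endian, the first byte is least significant, giving 0xB961.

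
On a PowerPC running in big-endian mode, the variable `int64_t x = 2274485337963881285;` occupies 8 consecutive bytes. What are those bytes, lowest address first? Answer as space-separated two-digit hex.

2274485337963881285 in hexadecimal, padded to 64 bits, is 0x1F90985D382BE345.
Split into bytes (most-significant first): 1F 90 98 5D 38 2B E3 45.
Big-endian: lowest address holds the most-significant byte.
So the memory order matches the most-significant-first order: 1F 90 98 5D 38 2B E3 45.

1F 90 98 5D 38 2B E3 45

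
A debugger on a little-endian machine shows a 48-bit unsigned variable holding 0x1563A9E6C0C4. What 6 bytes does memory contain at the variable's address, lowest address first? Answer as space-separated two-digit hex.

Split into bytes (most-significant first): 15 63 A9 E6 C0 C4.
Little-endian stores the least-significant byte at the lowest address.
So at ascending addresses the bytes are C4 C0 E6 A9 63 15.

C4 C0 E6 A9 63 15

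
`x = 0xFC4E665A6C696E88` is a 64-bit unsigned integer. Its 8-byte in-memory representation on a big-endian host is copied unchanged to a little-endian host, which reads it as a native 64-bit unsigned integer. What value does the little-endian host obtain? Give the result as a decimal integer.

9830910950690410236

Stored big-endian, the bytes at ascending addresses are FC 4E 66 5A 6C 69 6E 88.
Read back as little-endian, the first byte is least significant, giving 0x886E696C5A664EFC.
0x886E696C5A664EFC = 9830910950690410236.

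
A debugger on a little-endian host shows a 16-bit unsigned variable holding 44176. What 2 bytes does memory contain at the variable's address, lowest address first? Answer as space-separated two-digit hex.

44176 in hexadecimal, padded to 16 bits, is 0xAC90.
Split into bytes (most-significant first): AC 90.
Little-endian: lowest address holds the least-significant byte.
So at ascending addresses the bytes are 90 AC.

90 AC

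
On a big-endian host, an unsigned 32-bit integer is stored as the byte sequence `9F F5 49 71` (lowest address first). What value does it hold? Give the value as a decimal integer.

Big-endian stores the most-significant byte at the lowest address.
The bytes are already most-significant first: 0x9FF54971.
0x9FF54971 = 2683652465.

2683652465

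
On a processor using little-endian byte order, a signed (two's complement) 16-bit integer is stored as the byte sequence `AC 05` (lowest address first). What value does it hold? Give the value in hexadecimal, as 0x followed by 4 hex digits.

In little-endian order the low byte comes first in memory.
Reassemble most-significant byte first: 05 AC → 0x05AC.

0x05AC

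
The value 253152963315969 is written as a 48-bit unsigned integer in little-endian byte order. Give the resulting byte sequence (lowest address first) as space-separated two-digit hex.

253152963315969 in hexadecimal, padded to 48 bits, is 0xE63DC473C901.
Split into bytes (most-significant first): E6 3D C4 73 C9 01.
Little-endian stores the least-significant byte at the lowest address.
So at ascending addresses the bytes are 01 C9 73 C4 3D E6.

01 C9 73 C4 3D E6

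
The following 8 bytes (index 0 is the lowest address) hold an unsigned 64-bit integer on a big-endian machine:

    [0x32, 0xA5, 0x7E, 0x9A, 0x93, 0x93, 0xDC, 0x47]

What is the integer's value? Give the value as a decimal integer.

3649462275419659335

In big-endian order the high byte comes first in memory.
The bytes are already most-significant first: 0x32A57E9A9393DC47.
0x32A57E9A9393DC47 = 3649462275419659335.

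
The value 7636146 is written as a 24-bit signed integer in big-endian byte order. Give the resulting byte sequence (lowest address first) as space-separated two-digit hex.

74 84 B2

7636146 in hexadecimal, padded to 24 bits, is 0x7484B2.
Split into bytes (most-significant first): 74 84 B2.
Big-endian stores the most-significant byte at the lowest address.
So the memory order matches the most-significant-first order: 74 84 B2.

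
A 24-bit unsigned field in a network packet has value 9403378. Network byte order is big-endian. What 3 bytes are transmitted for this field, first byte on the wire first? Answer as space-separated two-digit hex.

8F 7B F2

9403378 in hexadecimal, padded to 24 bits, is 0x8F7BF2.
Split into bytes (most-significant first): 8F 7B F2.
In big-endian order the high byte comes first in memory.
So the memory order matches the most-significant-first order: 8F 7B F2.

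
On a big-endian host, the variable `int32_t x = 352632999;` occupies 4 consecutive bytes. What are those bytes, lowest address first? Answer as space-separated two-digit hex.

15 04 C0 A7

352632999 in hexadecimal, padded to 32 bits, is 0x1504C0A7.
Split into bytes (most-significant first): 15 04 C0 A7.
Big-endian: lowest address holds the most-significant byte.
So the memory order matches the most-significant-first order: 15 04 C0 A7.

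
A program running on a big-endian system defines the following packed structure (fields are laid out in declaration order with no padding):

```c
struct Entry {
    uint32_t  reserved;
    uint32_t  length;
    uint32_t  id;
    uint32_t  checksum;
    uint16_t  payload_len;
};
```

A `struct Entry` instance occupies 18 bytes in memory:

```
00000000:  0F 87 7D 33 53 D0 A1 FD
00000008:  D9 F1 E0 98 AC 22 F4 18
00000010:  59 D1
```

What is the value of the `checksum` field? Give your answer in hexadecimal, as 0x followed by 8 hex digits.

0xAC22F418

`checksum` follows `reserved` (4 B), `length` (4 B), `id` (4 B), so it starts at offset 4 + 4 + 4 = 12 and occupies 4 bytes.
Bytes at offsets 12..15: AC 22 F4 18.
Big-endian stores the most-significant byte at the lowest address.
The bytes are already most-significant first: 0xAC22F418.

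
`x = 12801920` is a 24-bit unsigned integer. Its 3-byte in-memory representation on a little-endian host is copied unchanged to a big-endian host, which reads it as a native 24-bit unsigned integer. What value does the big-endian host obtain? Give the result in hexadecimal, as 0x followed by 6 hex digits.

12801920 in 24-bit hexadecimal is 0xC35780.
Stored little-endian, the bytes at ascending addresses are 80 57 C3.
Read back as big-endian, the last byte is least significant, giving 0x8057C3.

0x8057C3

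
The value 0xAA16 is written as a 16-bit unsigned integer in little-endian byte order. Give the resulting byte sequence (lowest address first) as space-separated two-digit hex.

16 AA

Split into bytes (most-significant first): AA 16.
Little-endian: lowest address holds the least-significant byte.
So at ascending addresses the bytes are 16 AA.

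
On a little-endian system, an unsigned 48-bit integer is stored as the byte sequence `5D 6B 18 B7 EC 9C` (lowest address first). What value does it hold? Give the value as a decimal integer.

Little-endian: lowest address holds the least-significant byte.
Reassemble most-significant byte first: 9C EC B7 18 6B 5D → 0x9CECB7186B5D.
0x9CECB7186B5D = 172540498045789.

172540498045789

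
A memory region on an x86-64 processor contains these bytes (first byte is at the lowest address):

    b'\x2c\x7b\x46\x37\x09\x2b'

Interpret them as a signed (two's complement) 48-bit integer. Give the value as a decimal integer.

47318582065964

Little-endian: lowest address holds the least-significant byte.
Reassemble most-significant byte first: 2B 09 37 46 7B 2C → 0x2B0937467B2C.
0x2B0937467B2C = 47318582065964.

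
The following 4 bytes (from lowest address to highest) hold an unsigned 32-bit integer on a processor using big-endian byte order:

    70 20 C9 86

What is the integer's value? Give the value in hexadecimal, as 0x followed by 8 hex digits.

0x7020C986

Big-endian stores the most-significant byte at the lowest address.
The bytes are already most-significant first: 0x7020C986.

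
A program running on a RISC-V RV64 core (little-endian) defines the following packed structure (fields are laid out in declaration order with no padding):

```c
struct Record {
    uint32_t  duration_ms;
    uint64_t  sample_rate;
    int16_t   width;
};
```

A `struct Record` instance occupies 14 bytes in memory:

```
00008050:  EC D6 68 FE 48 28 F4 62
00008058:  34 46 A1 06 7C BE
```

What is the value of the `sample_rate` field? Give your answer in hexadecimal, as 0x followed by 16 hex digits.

`sample_rate` follows `duration_ms` (4 bytes), so it starts at byte offset 4 and occupies 8 bytes.
Bytes at offsets 4..11: 48 28 F4 62 34 46 A1 06.
Little-endian: lowest address holds the least-significant byte.
Reassemble most-significant byte first: 06 A1 46 34 62 F4 28 48 → 0x06A1463462F42848.

0x06A1463462F42848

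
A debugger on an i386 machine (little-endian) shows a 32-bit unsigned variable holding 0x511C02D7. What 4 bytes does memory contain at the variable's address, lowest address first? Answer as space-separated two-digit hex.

Split into bytes (most-significant first): 51 1C 02 D7.
In little-endian order the low byte comes first in memory.
So at ascending addresses the bytes are D7 02 1C 51.

D7 02 1C 51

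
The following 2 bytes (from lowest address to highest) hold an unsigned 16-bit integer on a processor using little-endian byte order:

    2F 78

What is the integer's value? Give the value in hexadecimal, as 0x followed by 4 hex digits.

Little-endian: lowest address holds the least-significant byte.
Reassemble most-significant byte first: 78 2F → 0x782F.

0x782F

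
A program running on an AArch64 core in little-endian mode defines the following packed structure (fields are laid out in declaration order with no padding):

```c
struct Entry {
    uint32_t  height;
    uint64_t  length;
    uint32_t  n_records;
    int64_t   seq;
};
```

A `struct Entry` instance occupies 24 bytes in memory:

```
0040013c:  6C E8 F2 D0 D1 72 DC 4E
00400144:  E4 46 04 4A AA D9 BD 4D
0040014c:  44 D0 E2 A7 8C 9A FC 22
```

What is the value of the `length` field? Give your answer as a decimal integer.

5333465805103067857

`length` follows `height` (4 bytes), so it starts at byte offset 4 and occupies 8 bytes.
Bytes at offsets 4..11: D1 72 DC 4E E4 46 04 4A.
In little-endian order the low byte comes first in memory.
Reassemble most-significant byte first: 4A 04 46 E4 4E DC 72 D1 → 0x4A0446E44EDC72D1.
0x4A0446E44EDC72D1 = 5333465805103067857.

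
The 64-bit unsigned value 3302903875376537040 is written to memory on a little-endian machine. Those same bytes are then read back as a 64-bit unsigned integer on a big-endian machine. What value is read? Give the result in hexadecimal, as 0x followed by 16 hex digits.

0xD05D143B9345D62D

3302903875376537040 in 64-bit hexadecimal is 0x2DD645933B145DD0.
Stored little-endian, the bytes at ascending addresses are D0 5D 14 3B 93 45 D6 2D.
Read back as big-endian, the last byte is least significant, giving 0xD05D143B9345D62D.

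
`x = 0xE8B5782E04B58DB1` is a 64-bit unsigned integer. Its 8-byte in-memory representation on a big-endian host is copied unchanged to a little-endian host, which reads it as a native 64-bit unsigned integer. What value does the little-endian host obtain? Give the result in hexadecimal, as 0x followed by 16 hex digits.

Stored big-endian, the bytes at ascending addresses are E8 B5 78 2E 04 B5 8D B1.
Read back as little-endian, the first byte is least significant, giving 0xB18DB5042E78B5E8.

0xB18DB5042E78B5E8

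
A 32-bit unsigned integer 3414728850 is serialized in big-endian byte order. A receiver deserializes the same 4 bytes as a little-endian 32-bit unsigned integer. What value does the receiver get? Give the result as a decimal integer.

2459994315

3414728850 in 32-bit hexadecimal is 0xCB88A092.
Stored big-endian, the bytes at ascending addresses are CB 88 A0 92.
Read back as little-endian, the first byte is least significant, giving 0x92A088CB.
0x92A088CB = 2459994315.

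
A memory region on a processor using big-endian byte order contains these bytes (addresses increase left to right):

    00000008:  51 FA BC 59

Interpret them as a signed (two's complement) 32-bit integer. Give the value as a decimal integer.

Big-endian stores the most-significant byte at the lowest address.
The bytes are already most-significant first: 0x51FABC59.
0x51FABC59 = 1375386713.

1375386713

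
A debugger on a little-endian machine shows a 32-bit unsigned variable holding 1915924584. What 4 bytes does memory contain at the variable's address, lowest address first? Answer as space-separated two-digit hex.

1915924584 in hexadecimal, padded to 32 bits, is 0x7232B068.
Split into bytes (most-significant first): 72 32 B0 68.
Little-endian: lowest address holds the least-significant byte.
So at ascending addresses the bytes are 68 B0 32 72.

68 B0 32 72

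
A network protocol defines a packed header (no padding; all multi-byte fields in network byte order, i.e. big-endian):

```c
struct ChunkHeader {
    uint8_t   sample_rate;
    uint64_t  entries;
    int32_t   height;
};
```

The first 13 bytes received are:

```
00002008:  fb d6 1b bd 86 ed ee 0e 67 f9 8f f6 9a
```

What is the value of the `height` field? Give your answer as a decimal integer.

-108005734

`height` follows `sample_rate` (1 B), `entries` (8 B), so it starts at offset 1 + 8 = 9 and occupies 4 bytes.
Bytes at offsets 9..12: F9 8F F6 9A.
In big-endian order the high byte comes first in memory.
The bytes are already most-significant first: 0xF98FF69A.
Top bit is set, so as a signed 32-bit value this is 0xF98FF69A − 2^32 = -108005734.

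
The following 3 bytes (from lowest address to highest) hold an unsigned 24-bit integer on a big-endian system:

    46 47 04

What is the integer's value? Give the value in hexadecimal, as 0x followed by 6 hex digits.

Big-endian stores the most-significant byte at the lowest address.
The bytes are already most-significant first: 0x464704.

0x464704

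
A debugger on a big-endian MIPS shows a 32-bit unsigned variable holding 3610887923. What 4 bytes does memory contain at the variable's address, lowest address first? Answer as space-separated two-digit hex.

3610887923 in hexadecimal, padded to 32 bits, is 0xD739C6F3.
Split into bytes (most-significant first): D7 39 C6 F3.
In big-endian order the high byte comes first in memory.
So the memory order matches the most-significant-first order: D7 39 C6 F3.

D7 39 C6 F3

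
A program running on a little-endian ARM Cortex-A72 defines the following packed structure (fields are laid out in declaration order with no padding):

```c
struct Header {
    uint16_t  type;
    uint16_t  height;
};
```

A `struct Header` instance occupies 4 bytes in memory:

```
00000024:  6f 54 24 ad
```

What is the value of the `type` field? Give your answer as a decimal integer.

21615

`type` is the first field, at byte offset 0, occupying 2 bytes.
Bytes at offsets 0..1: 6F 54.
Little-endian stores the least-significant byte at the lowest address.
Reassemble most-significant byte first: 54 6F → 0x546F.
0x546F = 21615.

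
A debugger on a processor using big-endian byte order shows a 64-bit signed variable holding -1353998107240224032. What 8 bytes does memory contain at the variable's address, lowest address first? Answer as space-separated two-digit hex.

ED 35 A1 E5 2F 65 2A E0

Two's complement of -1353998107240224032 in 64 bits: 1353998107240224032 = 0x12CA5E1AD09AD520; invert → 0xED35A1E52F652ADF; add 1 → 0xED35A1E52F652AE0.
Split into bytes (most-significant first): ED 35 A1 E5 2F 65 2A E0.
Big-endian stores the most-significant byte at the lowest address.
So the memory order matches the most-significant-first order: ED 35 A1 E5 2F 65 2A E0.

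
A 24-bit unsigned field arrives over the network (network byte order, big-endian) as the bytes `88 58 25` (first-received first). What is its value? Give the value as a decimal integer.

In big-endian order the high byte comes first in memory.
The bytes are already most-significant first: 0x885825.
0x885825 = 8935461.

8935461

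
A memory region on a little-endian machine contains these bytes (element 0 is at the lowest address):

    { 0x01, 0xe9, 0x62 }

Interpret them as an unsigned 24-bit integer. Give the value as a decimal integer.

Little-endian: lowest address holds the least-significant byte.
Reassemble most-significant byte first: 62 E9 01 → 0x62E901.
0x62E901 = 6482177.

6482177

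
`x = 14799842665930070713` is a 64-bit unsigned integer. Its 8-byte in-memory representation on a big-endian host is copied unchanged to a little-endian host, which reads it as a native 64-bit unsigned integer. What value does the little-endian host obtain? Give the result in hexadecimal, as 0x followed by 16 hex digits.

14799842665930070713 in 64-bit hexadecimal is 0xCD639A7DE26E9AB9.
Stored big-endian, the bytes at ascending addresses are CD 63 9A 7D E2 6E 9A B9.
Read back as little-endian, the first byte is least significant, giving 0xB99A6EE27D9A63CD.

0xB99A6EE27D9A63CD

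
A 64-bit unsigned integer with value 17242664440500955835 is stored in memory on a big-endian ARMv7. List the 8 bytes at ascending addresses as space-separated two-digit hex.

17242664440500955835 in hexadecimal, padded to 64 bits, is 0xEF4A3FF3FD51AABB.
Split into bytes (most-significant first): EF 4A 3F F3 FD 51 AA BB.
Big-endian: lowest address holds the most-significant byte.
So the memory order matches the most-significant-first order: EF 4A 3F F3 FD 51 AA BB.

EF 4A 3F F3 FD 51 AA BB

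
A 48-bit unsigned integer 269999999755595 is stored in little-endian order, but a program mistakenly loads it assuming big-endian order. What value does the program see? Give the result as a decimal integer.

82622609264885

269999999755595 in 48-bit hexadecimal is 0xF5904613254B.
Stored little-endian, the bytes at ascending addresses are 4B 25 13 46 90 F5.
Read back as big-endian, the last byte is least significant, giving 0x4B25134690F5.
0x4B25134690F5 = 82622609264885.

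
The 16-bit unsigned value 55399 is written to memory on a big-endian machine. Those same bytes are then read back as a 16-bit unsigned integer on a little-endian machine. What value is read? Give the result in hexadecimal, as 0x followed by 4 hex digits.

0x67D8

55399 in 16-bit hexadecimal is 0xD867.
Stored big-endian, the bytes at ascending addresses are D8 67.
Read back as little-endian, the first byte is least significant, giving 0x67D8.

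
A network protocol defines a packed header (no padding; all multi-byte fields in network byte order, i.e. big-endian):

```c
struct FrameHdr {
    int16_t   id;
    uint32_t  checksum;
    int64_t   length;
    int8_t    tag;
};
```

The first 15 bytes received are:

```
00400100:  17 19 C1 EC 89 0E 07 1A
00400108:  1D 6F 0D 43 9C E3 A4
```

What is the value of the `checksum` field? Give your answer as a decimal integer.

`checksum` follows `id` (2 bytes), so it starts at byte offset 2 and occupies 4 bytes.
Bytes at offsets 2..5: C1 EC 89 0E.
Big-endian: lowest address holds the most-significant byte.
The bytes are already most-significant first: 0xC1EC890E.
0xC1EC890E = 3253504270.

3253504270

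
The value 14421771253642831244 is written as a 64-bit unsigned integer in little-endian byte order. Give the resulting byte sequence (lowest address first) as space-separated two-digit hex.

14421771253642831244 in hexadecimal, padded to 64 bits, is 0xC8246C8B9D52258C.
Split into bytes (most-significant first): C8 24 6C 8B 9D 52 25 8C.
In little-endian order the low byte comes first in memory.
So at ascending addresses the bytes are 8C 25 52 9D 8B 6C 24 C8.

8C 25 52 9D 8B 6C 24 C8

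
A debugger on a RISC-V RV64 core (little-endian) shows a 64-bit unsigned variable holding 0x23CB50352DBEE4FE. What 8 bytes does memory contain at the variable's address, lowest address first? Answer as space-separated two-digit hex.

FE E4 BE 2D 35 50 CB 23

Split into bytes (most-significant first): 23 CB 50 35 2D BE E4 FE.
In little-endian order the low byte comes first in memory.
So at ascending addresses the bytes are FE E4 BE 2D 35 50 CB 23.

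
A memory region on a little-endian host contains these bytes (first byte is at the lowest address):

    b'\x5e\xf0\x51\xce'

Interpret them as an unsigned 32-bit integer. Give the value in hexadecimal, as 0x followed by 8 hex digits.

Little-endian stores the least-significant byte at the lowest address.
Reassemble most-significant byte first: CE 51 F0 5E → 0xCE51F05E.

0xCE51F05E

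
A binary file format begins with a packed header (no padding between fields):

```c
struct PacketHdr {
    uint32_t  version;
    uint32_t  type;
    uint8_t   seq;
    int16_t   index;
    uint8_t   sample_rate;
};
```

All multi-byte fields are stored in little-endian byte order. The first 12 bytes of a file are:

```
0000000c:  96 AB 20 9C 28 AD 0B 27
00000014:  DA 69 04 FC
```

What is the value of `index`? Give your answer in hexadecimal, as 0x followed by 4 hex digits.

`index` follows `version` (4 B), `type` (4 B), `seq` (1 B), so it starts at offset 4 + 4 + 1 = 9 and occupies 2 bytes.
Bytes at offsets 9..10: 69 04.
Little-endian stores the least-significant byte at the lowest address.
Reassemble most-significant byte first: 04 69 → 0x0469.

0x0469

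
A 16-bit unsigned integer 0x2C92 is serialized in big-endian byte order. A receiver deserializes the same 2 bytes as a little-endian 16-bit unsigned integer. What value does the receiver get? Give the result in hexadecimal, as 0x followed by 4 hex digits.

Stored big-endian, the bytes at ascending addresses are 2C 92.
Read back as little-endian, the first byte is least significant, giving 0x922C.

0x922C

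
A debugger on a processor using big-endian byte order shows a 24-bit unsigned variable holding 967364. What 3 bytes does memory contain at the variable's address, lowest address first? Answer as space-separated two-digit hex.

0E C2 C4

967364 in hexadecimal, padded to 24 bits, is 0x0EC2C4.
Split into bytes (most-significant first): 0E C2 C4.
In big-endian order the high byte comes first in memory.
So the memory order matches the most-significant-first order: 0E C2 C4.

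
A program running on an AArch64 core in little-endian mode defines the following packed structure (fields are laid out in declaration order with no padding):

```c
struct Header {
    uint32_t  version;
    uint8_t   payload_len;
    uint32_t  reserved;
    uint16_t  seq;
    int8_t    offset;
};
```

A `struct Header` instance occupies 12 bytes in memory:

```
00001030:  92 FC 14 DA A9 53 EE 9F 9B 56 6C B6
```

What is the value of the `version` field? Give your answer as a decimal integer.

3658808466

`version` is the first field, at byte offset 0, occupying 4 bytes.
Bytes at offsets 0..3: 92 FC 14 DA.
Little-endian stores the least-significant byte at the lowest address.
Reassemble most-significant byte first: DA 14 FC 92 → 0xDA14FC92.
0xDA14FC92 = 3658808466.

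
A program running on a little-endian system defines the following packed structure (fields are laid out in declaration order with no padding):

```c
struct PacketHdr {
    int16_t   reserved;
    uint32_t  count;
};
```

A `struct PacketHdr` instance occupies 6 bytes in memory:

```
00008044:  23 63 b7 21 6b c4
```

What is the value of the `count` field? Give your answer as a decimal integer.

3295355319

`count` follows `reserved` (2 bytes), so it starts at byte offset 2 and occupies 4 bytes.
Bytes at offsets 2..5: B7 21 6B C4.
Little-endian stores the least-significant byte at the lowest address.
Reassemble most-significant byte first: C4 6B 21 B7 → 0xC46B21B7.
0xC46B21B7 = 3295355319.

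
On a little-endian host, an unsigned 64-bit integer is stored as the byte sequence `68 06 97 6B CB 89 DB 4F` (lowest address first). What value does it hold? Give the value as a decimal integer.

Little-endian stores the least-significant byte at the lowest address.
Reassemble most-significant byte first: 4F DB 89 CB 6B 97 06 68 → 0x4FDB89CB6B970668.
0x4FDB89CB6B970668 = 5754344455672366696.

5754344455672366696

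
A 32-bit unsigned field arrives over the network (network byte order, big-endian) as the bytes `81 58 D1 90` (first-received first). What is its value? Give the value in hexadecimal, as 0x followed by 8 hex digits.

Big-endian stores the most-significant byte at the lowest address.
The bytes are already most-significant first: 0x8158D190.

0x8158D190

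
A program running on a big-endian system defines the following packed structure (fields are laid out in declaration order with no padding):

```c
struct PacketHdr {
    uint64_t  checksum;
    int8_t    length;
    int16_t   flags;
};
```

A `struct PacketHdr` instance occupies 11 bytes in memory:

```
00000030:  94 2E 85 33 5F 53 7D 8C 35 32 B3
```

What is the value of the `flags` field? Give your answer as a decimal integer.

12979

`flags` follows `checksum` (8 B), `length` (1 B), so it starts at offset 8 + 1 = 9 and occupies 2 bytes.
Bytes at offsets 9..10: 32 B3.
Big-endian: lowest address holds the most-significant byte.
The bytes are already most-significant first: 0x32B3.
0x32B3 = 12979.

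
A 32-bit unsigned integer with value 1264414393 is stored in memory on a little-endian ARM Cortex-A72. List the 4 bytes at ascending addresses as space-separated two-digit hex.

B9 6E 5D 4B

1264414393 in hexadecimal, padded to 32 bits, is 0x4B5D6EB9.
Split into bytes (most-significant first): 4B 5D 6E B9.
Little-endian: lowest address holds the least-significant byte.
So at ascending addresses the bytes are B9 6E 5D 4B.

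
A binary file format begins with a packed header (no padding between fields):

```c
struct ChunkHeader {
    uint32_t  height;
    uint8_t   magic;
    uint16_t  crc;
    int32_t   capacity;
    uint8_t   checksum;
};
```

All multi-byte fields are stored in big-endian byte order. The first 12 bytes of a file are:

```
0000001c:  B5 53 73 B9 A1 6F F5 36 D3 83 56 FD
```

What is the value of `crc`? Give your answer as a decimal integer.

`crc` follows `height` (4 B), `magic` (1 B), so it starts at offset 4 + 1 = 5 and occupies 2 bytes.
Bytes at offsets 5..6: 6F F5.
Big-endian stores the most-significant byte at the lowest address.
The bytes are already most-significant first: 0x6FF5.
0x6FF5 = 28661.

28661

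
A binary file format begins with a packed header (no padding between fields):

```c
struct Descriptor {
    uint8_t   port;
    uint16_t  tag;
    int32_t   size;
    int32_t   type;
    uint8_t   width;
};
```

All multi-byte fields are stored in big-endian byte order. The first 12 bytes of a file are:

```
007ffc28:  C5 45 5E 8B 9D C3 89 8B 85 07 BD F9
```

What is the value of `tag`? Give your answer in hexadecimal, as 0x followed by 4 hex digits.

`tag` follows `port` (1 byte), so it starts at byte offset 1 and occupies 2 bytes.
Bytes at offsets 1..2: 45 5E.
Big-endian stores the most-significant byte at the lowest address.
The bytes are already most-significant first: 0x455E.

0x455E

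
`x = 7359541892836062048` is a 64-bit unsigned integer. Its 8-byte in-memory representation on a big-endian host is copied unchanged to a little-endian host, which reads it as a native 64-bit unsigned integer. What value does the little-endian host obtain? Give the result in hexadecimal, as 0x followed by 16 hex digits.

0x607319E85B582266

7359541892836062048 in 64-bit hexadecimal is 0x6622585BE8197360.
Stored big-endian, the bytes at ascending addresses are 66 22 58 5B E8 19 73 60.
Read back as little-endian, the first byte is least significant, giving 0x607319E85B582266.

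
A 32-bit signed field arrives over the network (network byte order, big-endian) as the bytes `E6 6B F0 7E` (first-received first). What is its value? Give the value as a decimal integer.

In big-endian order the high byte comes first in memory.
The bytes are already most-significant first: 0xE66BF07E.
Top bit is set, so as a signed 32-bit value this is 0xE66BF07E − 2^32 = -429133698.

-429133698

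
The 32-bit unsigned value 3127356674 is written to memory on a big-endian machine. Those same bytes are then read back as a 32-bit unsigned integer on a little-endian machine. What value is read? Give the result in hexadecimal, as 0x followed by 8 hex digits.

0x02AD67BA

3127356674 in 32-bit hexadecimal is 0xBA67AD02.
Stored big-endian, the bytes at ascending addresses are BA 67 AD 02.
Read back as little-endian, the first byte is least significant, giving 0x02AD67BA.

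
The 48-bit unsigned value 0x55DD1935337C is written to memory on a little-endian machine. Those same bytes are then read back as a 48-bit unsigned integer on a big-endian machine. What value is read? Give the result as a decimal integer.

136559376063829

Stored little-endian, the bytes at ascending addresses are 7C 33 35 19 DD 55.
Read back as big-endian, the last byte is least significant, giving 0x7C333519DD55.
0x7C333519DD55 = 136559376063829.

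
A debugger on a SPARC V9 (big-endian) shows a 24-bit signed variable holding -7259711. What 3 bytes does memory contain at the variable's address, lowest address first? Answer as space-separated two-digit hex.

Two's complement of -7259711 in 24 bits: 7259711 = 0x6EC63F; invert → 0x9139C0; add 1 → 0x9139C1.
Split into bytes (most-significant first): 91 39 C1.
Big-endian stores the most-significant byte at the lowest address.
So the memory order matches the most-significant-first order: 91 39 C1.

91 39 C1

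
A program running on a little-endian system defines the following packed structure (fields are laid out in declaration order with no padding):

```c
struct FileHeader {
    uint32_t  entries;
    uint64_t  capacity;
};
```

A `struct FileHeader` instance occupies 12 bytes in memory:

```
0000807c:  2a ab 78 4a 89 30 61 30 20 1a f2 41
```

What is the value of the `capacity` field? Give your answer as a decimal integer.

4751889282382246025

`capacity` follows `entries` (4 bytes), so it starts at byte offset 4 and occupies 8 bytes.
Bytes at offsets 4..11: 89 30 61 30 20 1A F2 41.
Little-endian stores the least-significant byte at the lowest address.
Reassemble most-significant byte first: 41 F2 1A 20 30 61 30 89 → 0x41F21A2030613089.
0x41F21A2030613089 = 4751889282382246025.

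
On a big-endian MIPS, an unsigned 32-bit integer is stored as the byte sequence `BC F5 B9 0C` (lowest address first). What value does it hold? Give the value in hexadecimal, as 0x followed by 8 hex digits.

0xBCF5B90C

In big-endian order the high byte comes first in memory.
The bytes are already most-significant first: 0xBCF5B90C.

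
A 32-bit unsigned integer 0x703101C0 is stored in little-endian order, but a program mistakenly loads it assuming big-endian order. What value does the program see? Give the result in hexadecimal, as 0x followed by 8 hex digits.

0xC0013170

Stored little-endian, the bytes at ascending addresses are C0 01 31 70.
Read back as big-endian, the last byte is least significant, giving 0xC0013170.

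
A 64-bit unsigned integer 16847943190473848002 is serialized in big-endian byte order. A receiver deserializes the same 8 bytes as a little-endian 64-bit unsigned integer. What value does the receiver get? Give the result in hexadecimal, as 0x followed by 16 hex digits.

0xC2B4274811EBCFE9

16847943190473848002 in 64-bit hexadecimal is 0xE9CFEB114827B4C2.
Stored big-endian, the bytes at ascending addresses are E9 CF EB 11 48 27 B4 C2.
Read back as little-endian, the first byte is least significant, giving 0xC2B4274811EBCFE9.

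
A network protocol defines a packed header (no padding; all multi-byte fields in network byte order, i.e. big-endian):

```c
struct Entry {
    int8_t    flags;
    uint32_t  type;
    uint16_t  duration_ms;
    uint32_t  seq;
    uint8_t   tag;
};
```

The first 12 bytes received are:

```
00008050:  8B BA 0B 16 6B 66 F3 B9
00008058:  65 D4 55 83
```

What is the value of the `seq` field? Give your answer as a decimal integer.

3110458453

`seq` follows `flags` (1 B), `type` (4 B), `duration_ms` (2 B), so it starts at offset 1 + 4 + 2 = 7 and occupies 4 bytes.
Bytes at offsets 7..10: B9 65 D4 55.
Big-endian stores the most-significant byte at the lowest address.
The bytes are already most-significant first: 0xB965D455.
0xB965D455 = 3110458453.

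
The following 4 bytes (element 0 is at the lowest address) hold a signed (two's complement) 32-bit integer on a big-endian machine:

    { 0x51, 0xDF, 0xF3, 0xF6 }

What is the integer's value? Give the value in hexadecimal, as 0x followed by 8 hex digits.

0x51DFF3F6

In big-endian order the high byte comes first in memory.
The bytes are already most-significant first: 0x51DFF3F6.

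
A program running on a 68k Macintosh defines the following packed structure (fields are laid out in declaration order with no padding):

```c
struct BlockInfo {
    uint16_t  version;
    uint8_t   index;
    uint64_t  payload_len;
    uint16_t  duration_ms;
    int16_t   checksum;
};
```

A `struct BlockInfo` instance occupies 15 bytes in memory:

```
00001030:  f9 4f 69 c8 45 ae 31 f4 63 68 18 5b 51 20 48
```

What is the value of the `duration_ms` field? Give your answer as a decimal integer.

23377

`duration_ms` follows `version` (2 B), `index` (1 B), `payload_len` (8 B), so it starts at offset 2 + 1 + 8 = 11 and occupies 2 bytes.
Bytes at offsets 11..12: 5B 51.
Big-endian: lowest address holds the most-significant byte.
The bytes are already most-significant first: 0x5B51.
0x5B51 = 23377.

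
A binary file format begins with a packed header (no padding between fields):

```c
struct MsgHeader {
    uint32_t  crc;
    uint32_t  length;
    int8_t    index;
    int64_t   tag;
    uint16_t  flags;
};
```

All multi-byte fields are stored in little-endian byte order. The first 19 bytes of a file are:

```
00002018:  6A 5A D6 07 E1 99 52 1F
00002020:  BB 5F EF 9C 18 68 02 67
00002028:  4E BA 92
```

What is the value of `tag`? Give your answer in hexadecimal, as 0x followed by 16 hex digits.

`tag` follows `crc` (4 B), `length` (4 B), `index` (1 B), so it starts at offset 4 + 4 + 1 = 9 and occupies 8 bytes.
Bytes at offsets 9..16: 5F EF 9C 18 68 02 67 4E.
In little-endian order the low byte comes first in memory.
Reassemble most-significant byte first: 4E 67 02 68 18 9C EF 5F → 0x4E670268189CEF5F.

0x4E670268189CEF5F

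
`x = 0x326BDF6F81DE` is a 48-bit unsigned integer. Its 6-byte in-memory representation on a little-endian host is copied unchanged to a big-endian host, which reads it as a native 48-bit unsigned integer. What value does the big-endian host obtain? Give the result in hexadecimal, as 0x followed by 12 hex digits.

Stored little-endian, the bytes at ascending addresses are DE 81 6F DF 6B 32.
Read back as big-endian, the last byte is least significant, giving 0xDE816FDF6B32.

0xDE816FDF6B32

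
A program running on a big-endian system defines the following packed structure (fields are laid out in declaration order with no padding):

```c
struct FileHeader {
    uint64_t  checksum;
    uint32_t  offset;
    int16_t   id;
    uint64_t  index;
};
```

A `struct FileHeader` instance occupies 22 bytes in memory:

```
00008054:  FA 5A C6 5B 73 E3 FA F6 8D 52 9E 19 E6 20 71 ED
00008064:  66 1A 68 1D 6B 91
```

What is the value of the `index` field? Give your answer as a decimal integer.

`index` follows `checksum` (8 B), `offset` (4 B), `id` (2 B), so it starts at offset 8 + 4 + 2 = 14 and occupies 8 bytes.
Bytes at offsets 14..21: 71 ED 66 1A 68 1D 6B 91.
Big-endian: lowest address holds the most-significant byte.
The bytes are already most-significant first: 0x71ED661A681D6B91.
0x71ED661A681D6B91 = 8209329959368223633.

8209329959368223633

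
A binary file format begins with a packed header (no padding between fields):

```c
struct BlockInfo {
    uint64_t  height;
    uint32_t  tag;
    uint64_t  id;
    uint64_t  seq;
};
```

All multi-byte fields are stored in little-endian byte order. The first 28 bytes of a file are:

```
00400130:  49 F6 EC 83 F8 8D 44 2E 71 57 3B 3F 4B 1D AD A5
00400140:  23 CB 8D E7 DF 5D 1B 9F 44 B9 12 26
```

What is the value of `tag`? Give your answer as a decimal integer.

`tag` follows `height` (8 bytes), so it starts at byte offset 8 and occupies 4 bytes.
Bytes at offsets 8..11: 71 57 3B 3F.
Little-endian stores the least-significant byte at the lowest address.
Reassemble most-significant byte first: 3F 3B 57 71 → 0x3F3B5771.
0x3F3B5771 = 1060853617.

1060853617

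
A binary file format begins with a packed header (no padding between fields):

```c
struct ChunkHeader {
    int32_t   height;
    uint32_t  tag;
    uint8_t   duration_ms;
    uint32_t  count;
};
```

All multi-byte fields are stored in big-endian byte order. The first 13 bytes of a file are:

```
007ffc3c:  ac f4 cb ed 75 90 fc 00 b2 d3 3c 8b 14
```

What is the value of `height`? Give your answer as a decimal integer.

-1393243155

`height` is the first field, at byte offset 0, occupying 4 bytes.
Bytes at offsets 0..3: AC F4 CB ED.
In big-endian order the high byte comes first in memory.
The bytes are already most-significant first: 0xACF4CBED.
Top bit is set, so as a signed 32-bit value this is 0xACF4CBED − 2^32 = -1393243155.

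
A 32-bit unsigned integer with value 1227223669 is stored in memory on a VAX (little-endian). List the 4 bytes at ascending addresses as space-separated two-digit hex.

1227223669 in hexadecimal, padded to 32 bits, is 0x4925F275.
Split into bytes (most-significant first): 49 25 F2 75.
In little-endian order the low byte comes first in memory.
So at ascending addresses the bytes are 75 F2 25 49.

75 F2 25 49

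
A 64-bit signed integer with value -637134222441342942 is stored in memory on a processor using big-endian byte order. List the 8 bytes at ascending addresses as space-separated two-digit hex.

F7 28 71 CC E5 23 98 22

Two's complement of -637134222441342942 in 64 bits: 637134222441342942 = 0x08D78E331ADC67DE; invert → 0xF72871CCE5239821; add 1 → 0xF72871CCE5239822.
Split into bytes (most-significant first): F7 28 71 CC E5 23 98 22.
Big-endian: lowest address holds the most-significant byte.
So the memory order matches the most-significant-first order: F7 28 71 CC E5 23 98 22.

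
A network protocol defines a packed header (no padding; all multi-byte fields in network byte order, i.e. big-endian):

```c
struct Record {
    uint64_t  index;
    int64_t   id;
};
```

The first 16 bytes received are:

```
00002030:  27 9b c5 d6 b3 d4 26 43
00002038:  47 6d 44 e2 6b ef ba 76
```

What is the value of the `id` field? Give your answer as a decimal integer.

`id` follows `index` (8 bytes), so it starts at byte offset 8 and occupies 8 bytes.
Bytes at offsets 8..15: 47 6D 44 E2 6B EF BA 76.
Big-endian stores the most-significant byte at the lowest address.
The bytes are already most-significant first: 0x476D44E26BEFBA76.
0x476D44E26BEFBA76 = 5146845688418515574.

5146845688418515574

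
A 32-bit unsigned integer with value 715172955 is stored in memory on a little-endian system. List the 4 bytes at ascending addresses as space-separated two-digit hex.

715172955 in hexadecimal, padded to 32 bits, is 0x2AA0AC5B.
Split into bytes (most-significant first): 2A A0 AC 5B.
In little-endian order the low byte comes first in memory.
So at ascending addresses the bytes are 5B AC A0 2A.

5B AC A0 2A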